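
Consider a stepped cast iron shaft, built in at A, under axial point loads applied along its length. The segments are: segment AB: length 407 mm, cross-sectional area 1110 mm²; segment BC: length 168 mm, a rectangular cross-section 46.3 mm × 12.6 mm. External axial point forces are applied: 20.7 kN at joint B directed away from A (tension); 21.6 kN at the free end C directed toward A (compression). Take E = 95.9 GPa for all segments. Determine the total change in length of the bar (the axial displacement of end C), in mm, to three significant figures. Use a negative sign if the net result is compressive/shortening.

-0.0683 mm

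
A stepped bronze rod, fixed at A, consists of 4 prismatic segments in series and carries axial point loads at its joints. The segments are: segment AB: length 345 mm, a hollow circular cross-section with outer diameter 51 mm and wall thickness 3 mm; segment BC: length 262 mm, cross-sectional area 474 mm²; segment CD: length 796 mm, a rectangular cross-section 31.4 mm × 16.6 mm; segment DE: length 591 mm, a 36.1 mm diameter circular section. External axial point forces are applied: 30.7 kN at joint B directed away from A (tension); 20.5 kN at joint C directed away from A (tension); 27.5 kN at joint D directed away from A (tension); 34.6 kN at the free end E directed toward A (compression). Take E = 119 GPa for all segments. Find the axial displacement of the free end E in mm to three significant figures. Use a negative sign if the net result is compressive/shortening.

0.0859 mm

Internal axial forces (sectioning from the free end, tension +): N_DE = -34.6 kN, N_CD = -7.1 kN, N_BC = 13.4 kN, N_AB = 44.1 kN.
A_AB = 452.4 mm².
A_CD = 521.2 mm².
A_DE = 1024 mm².
δ_AB = 44100·345/(452.4·119000) = 0.2826 mm
δ_BC = 13400·262/(474·119000) = 0.06224 mm
δ_CD = -7100·796/(521.2·119000) = -0.09111 mm
δ_DE = -34600·591/(1024·119000) = -0.1679 mm
δ = Σδ_i = 0.08586 mm.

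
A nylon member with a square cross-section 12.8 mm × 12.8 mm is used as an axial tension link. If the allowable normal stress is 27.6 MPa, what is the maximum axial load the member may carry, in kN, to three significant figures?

4.52 kN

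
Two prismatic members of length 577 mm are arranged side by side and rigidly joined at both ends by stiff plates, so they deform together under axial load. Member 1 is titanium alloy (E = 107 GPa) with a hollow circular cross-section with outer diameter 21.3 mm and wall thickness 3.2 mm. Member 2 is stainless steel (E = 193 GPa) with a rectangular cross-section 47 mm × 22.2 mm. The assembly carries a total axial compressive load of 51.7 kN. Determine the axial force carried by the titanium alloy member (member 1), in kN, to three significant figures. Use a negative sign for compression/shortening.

-4.56 kN

A_1 = 182 mm².
A_2 = 1043 mm².
Equal strain + equilibrium ⇒ each member carries load in proportion to AE: A₁E₁ = 19470000 N, A₂E₂ = 201400000 N, ΣAE = 220800000 N.
F₁ = P·A₁E₁/ΣAE = -51700·19470000/220800000 = -4558 N.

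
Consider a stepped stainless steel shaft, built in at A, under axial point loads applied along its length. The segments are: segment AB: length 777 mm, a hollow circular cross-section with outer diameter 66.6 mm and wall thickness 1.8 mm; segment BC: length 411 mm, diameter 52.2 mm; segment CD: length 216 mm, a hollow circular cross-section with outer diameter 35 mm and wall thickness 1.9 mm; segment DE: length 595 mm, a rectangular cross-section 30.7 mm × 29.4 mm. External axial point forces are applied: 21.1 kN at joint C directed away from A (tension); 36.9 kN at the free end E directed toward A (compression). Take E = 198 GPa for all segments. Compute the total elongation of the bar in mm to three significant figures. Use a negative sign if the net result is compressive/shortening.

Internal axial forces (sectioning from the free end, tension +): N_DE = -36.9 kN, N_CD = -36.9 kN, N_BC = -15.8 kN, N_AB = -15.8 kN.
A_AB = 366.4 mm².
A_BC = 2140 mm².
A_CD = 197.6 mm².
A_DE = 902.6 mm².
δ_AB = -15800·777/(366.4·198000) = -0.1692 mm
δ_BC = -15800·411/(2140·198000) = -0.01533 mm
δ_CD = -36900·216/(197.6·198000) = -0.2037 mm
δ_DE = -36900·595/(902.6·198000) = -0.1229 mm
δ = Σδ_i = -0.5111 mm.

-0.511 mm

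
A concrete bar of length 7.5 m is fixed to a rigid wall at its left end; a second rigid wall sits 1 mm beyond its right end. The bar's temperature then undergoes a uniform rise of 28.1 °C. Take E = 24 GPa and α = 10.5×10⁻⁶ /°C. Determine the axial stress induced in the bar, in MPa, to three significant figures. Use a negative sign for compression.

-3.88 MPa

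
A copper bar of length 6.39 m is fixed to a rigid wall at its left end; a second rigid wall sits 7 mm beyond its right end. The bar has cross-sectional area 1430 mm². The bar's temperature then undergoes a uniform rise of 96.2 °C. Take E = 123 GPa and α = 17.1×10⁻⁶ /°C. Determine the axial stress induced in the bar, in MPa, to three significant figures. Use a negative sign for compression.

Free thermal expansion αLΔT = 17.1e-6 · 6390 · 96.2 = 10.51 mm.
The walls engage after the gap closes; constrained expansion = 10.51 − 7 = 3.512 mm.
The walls impose strain ε = −(3.512)/6390 = -5.4956e-04; σ = Eε = 123000 · -5.4956e-04 = -67.6 MPa.

-67.6 MPa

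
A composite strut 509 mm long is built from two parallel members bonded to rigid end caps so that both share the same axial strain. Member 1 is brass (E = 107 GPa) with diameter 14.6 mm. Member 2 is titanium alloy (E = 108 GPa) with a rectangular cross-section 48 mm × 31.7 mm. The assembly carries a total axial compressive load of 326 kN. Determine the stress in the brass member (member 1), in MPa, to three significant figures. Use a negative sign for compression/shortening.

A_1 = 167.4 mm².
A_2 = 1522 mm².
Equal strain + equilibrium ⇒ each member carries load in proportion to AE: A₁E₁ = 17910000 N, A₂E₂ = 164300000 N, ΣAE = 182200000 N.
σ₁ = P·E₁/ΣAE = -326000·107000/182200000 = -191.4 MPa.

-191 MPa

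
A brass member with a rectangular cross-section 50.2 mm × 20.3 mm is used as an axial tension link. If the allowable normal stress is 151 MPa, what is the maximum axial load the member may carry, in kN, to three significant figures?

154 kN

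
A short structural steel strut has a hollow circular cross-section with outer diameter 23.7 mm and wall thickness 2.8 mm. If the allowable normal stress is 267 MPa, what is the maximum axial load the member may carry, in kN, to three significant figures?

A = 183.8 mm².
P_max = σ_allow · A = 267 · 183.8 = 49090 N = 49.09 kN.

49.1 kN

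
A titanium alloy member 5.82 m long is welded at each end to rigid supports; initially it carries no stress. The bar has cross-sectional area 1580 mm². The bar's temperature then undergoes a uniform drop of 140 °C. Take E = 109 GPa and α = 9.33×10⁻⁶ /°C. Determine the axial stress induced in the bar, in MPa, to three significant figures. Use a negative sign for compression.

142 MPa

Free thermal expansion αLΔT = 9.33e-6 · 5820 · -140 = -7.602 mm.
The walls impose strain ε = −(-7.602)/5820 = 1.3062e-03; σ = Eε = 109000 · 1.3062e-03 = 142.4 MPa.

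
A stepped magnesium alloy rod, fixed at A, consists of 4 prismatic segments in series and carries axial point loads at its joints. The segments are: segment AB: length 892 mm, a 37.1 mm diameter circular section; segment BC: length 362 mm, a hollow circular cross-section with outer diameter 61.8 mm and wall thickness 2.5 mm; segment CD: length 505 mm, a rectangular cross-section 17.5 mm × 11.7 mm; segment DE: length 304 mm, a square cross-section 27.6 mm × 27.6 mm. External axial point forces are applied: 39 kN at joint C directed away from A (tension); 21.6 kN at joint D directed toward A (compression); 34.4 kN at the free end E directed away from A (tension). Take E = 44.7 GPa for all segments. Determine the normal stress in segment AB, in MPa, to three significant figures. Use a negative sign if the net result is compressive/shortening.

47.9 MPa

Internal axial forces (sectioning from the free end, tension +): N_DE = 34.4 kN, N_CD = 12.8 kN, N_BC = 51.8 kN, N_AB = 51.8 kN.
A_AB = 1081 mm².
σ_AB = N_AB/A_AB = 51800/1081 = 47.92 MPa.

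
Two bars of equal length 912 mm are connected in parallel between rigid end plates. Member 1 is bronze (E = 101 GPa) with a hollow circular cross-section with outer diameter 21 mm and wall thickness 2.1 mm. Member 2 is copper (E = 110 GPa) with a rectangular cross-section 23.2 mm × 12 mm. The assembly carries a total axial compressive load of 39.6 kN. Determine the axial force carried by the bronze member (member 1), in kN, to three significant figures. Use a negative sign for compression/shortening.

A_1 = 124.7 mm².
A_2 = 278.4 mm².
Equal strain + equilibrium ⇒ each member carries load in proportion to AE: A₁E₁ = 12590000 N, A₂E₂ = 30620000 N, ΣAE = 43220000 N.
F₁ = P·A₁E₁/ΣAE = -39600·12590000/43220000 = -11540 N.

-11.5 kN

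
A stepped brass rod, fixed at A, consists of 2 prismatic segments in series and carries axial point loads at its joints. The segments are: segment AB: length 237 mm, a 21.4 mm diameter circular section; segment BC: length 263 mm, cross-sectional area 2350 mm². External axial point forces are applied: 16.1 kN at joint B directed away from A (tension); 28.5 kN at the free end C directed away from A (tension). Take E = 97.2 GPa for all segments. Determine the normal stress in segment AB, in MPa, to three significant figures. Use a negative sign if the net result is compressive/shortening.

124 MPa

Internal axial forces (sectioning from the free end, tension +): N_BC = 28.5 kN, N_AB = 44.6 kN.
A_AB = 359.7 mm².
σ_AB = N_AB/A_AB = 44600/359.7 = 124 MPa.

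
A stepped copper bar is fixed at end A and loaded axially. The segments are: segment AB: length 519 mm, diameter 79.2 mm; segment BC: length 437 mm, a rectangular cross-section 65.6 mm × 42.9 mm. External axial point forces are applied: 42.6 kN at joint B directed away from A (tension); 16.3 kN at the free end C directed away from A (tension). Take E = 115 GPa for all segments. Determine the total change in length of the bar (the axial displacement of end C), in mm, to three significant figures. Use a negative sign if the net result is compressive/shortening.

Internal axial forces (sectioning from the free end, tension +): N_BC = 16.3 kN, N_AB = 58.9 kN.
A_AB = 4927 mm².
A_BC = 2814 mm².
δ_AB = 58900·519/(4927·115000) = 0.05396 mm
δ_BC = 16300·437/(2814·115000) = 0.02201 mm
δ = Σδ_i = 0.07597 mm.

0.0760 mm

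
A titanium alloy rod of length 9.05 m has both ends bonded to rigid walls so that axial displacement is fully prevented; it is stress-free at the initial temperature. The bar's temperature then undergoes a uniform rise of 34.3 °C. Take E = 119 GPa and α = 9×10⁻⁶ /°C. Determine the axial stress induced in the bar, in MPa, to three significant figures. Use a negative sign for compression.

Free thermal expansion αLΔT = 9e-6 · 9050 · 34.3 = 2.794 mm.
The walls impose strain ε = −(2.794)/9050 = -3.0870e-04; σ = Eε = 119000 · -3.0870e-04 = -36.74 MPa.

-36.7 MPa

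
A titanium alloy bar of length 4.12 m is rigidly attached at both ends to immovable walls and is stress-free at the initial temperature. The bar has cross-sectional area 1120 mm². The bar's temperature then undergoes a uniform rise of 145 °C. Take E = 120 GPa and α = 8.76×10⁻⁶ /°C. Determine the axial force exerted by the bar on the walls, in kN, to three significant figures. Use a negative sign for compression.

Free thermal expansion αLΔT = 8.76e-6 · 4120 · 145 = 5.233 mm.
The walls impose strain ε = −(5.233)/4120 = -1.2702e-03; σ = Eε = 120000 · -1.2702e-03 = -152.4 MPa.
Wall reaction R = σ·A = -152.4·1120 = -170700 N = -170.7 kN.

-171 kN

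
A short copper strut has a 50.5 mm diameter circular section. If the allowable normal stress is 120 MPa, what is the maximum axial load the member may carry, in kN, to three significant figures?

A = 2003 mm².
P_max = σ_allow · A = 120 · 2003 = 240400 N = 240.4 kN.

240 kN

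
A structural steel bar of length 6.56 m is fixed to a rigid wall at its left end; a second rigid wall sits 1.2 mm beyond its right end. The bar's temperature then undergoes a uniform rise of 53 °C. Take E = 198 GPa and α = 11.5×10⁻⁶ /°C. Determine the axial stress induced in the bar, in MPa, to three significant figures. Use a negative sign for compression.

-84.5 MPa

Free thermal expansion αLΔT = 11.5e-6 · 6560 · 53 = 3.998 mm.
The walls engage after the gap closes; constrained expansion = 3.998 − 1.2 = 2.798 mm.
The walls impose strain ε = −(2.798)/6560 = -4.2657e-04; σ = Eε = 198000 · -4.2657e-04 = -84.46 MPa.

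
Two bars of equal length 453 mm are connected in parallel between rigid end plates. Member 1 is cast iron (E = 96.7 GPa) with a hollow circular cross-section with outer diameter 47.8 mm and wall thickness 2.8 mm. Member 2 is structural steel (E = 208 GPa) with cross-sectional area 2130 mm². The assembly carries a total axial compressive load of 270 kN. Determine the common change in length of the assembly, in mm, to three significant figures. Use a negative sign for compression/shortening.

-0.254 mm

A_1 = 395.8 mm².
Equal strain + equilibrium ⇒ each member carries load in proportion to AE: A₁E₁ = 38280000 N, A₂E₂ = 443000000 N, ΣAE = 481300000 N.
δ = PL/ΣAE = -270000·453/481300000 = -0.2541 mm.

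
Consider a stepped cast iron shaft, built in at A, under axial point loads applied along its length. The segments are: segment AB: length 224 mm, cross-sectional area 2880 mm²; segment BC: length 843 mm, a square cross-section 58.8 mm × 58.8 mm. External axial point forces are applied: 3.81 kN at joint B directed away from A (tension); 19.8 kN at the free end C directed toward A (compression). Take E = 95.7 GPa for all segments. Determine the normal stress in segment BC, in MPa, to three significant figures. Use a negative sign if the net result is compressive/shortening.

-5.73 MPa

Internal axial forces (sectioning from the free end, tension +): N_BC = -19.8 kN, N_AB = -15.99 kN.
A_BC = 3457 mm².
σ_BC = N_BC/A_BC = -19800/3457 = -5.727 MPa.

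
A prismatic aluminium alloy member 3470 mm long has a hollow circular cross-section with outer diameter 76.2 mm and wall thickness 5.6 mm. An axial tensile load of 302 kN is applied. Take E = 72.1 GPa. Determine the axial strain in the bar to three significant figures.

0.00337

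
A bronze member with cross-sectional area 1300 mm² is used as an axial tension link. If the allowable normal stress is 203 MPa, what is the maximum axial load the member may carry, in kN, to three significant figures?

264 kN

P_max = σ_allow · A = 203 · 1300 = 263900 N = 263.9 kN.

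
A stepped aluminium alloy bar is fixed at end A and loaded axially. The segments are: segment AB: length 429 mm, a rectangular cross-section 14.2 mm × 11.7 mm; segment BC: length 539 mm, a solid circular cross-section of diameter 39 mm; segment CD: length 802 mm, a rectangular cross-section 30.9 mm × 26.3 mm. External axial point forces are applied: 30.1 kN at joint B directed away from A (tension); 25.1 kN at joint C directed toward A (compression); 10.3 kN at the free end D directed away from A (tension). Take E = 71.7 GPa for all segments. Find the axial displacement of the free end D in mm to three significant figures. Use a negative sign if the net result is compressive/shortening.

0.600 mm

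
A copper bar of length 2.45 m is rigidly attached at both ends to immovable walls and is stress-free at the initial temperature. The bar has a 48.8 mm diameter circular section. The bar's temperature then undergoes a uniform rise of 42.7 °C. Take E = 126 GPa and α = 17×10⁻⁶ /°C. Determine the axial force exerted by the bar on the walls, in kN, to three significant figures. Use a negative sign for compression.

Free thermal expansion αLΔT = 17e-6 · 2450 · 42.7 = 1.778 mm.
The walls impose strain ε = −(1.778)/2450 = -7.2590e-04; σ = Eε = 126000 · -7.2590e-04 = -91.46 MPa.
Wall reaction R = σ·A = -91.46·1870 = -171100 N = -171.1 kN.

-171 kN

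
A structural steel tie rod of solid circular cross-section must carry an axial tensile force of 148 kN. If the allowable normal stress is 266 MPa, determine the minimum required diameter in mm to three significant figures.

26.6 mm

Required area A ≥ P/σ_allow = 148000/266 = 556.4 mm².
For a solid circular section, d ≥ √(4A/π) = 26.62 mm.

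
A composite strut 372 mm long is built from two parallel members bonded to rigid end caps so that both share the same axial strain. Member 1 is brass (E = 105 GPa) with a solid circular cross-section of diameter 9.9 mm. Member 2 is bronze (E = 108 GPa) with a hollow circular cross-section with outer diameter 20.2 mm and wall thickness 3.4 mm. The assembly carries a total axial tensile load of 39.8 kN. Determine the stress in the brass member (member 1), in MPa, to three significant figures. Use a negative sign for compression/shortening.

152 MPa

A_1 = 76.98 mm².
A_2 = 179.4 mm².
Equal strain + equilibrium ⇒ each member carries load in proportion to AE: A₁E₁ = 8083000 N, A₂E₂ = 19380000 N, ΣAE = 27460000 N.
σ₁ = P·E₁/ΣAE = 39800·105000/27460000 = 152.2 MPa.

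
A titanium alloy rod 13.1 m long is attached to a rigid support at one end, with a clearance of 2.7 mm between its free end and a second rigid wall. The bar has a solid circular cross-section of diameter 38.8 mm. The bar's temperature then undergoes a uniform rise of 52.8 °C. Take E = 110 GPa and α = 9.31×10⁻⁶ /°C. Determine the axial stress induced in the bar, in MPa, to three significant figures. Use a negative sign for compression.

Free thermal expansion αLΔT = 9.31e-6 · 13100 · 52.8 = 6.44 mm.
The walls engage after the gap closes; constrained expansion = 6.44 − 2.7 = 3.74 mm.
The walls impose strain ε = −(3.74)/13100 = -2.8546e-04; σ = Eε = 110000 · -2.8546e-04 = -31.4 MPa.

-31.4 MPa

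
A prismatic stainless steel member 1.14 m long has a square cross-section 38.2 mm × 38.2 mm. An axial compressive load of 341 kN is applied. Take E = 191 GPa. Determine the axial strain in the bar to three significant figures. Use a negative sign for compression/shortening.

A = 1459 mm².
σ = N/A = -233.7 MPa; ε = σ/E = -233.7/191000 = -1.223e-03.

-0.00122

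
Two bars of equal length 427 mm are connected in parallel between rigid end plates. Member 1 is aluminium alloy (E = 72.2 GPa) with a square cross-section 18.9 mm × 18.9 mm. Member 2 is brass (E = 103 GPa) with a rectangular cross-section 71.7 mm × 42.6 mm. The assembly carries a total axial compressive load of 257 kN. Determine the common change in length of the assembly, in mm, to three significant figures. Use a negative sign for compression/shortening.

A_1 = 357.2 mm².
A_2 = 3054 mm².
Equal strain + equilibrium ⇒ each member carries load in proportion to AE: A₁E₁ = 25790000 N, A₂E₂ = 314600000 N, ΣAE = 340400000 N.
δ = PL/ΣAE = -257000·427/340400000 = -0.3224 mm.

-0.322 mm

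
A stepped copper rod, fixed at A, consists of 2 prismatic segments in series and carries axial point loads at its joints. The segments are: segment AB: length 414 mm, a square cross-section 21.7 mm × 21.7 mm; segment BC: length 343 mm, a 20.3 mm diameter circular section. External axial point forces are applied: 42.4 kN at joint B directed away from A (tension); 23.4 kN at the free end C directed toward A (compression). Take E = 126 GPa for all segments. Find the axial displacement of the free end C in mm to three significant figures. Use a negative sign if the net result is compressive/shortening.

Internal axial forces (sectioning from the free end, tension +): N_BC = -23.4 kN, N_AB = 19 kN.
A_AB = 470.9 mm².
A_BC = 323.7 mm².
δ_AB = 19000·414/(470.9·126000) = 0.1326 mm
δ_BC = -23400·343/(323.7·126000) = -0.1968 mm
δ = Σδ_i = -0.06424 mm.

-0.0642 mm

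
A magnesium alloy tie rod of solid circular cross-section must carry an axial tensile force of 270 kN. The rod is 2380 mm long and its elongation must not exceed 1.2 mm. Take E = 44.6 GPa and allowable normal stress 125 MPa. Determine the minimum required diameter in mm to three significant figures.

124 mm

Required area A ≥ P/σ_allow = 270000/125 = 2160 mm².
For a solid circular section, d ≥ √(4A/π) = 52.44 mm.
Elongation limit: A ≥ PL/(Eδ_allow) = 270000·2380/(44600·1.2) = 12010 mm² ⇒ d ≥ 123.6 mm.
The elongation limit governs.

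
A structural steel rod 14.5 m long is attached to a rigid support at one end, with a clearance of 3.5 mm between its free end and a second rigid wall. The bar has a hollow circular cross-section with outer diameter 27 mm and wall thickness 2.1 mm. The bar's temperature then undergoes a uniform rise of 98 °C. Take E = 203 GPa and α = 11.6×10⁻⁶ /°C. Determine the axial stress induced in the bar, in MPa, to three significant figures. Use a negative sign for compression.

-182 MPa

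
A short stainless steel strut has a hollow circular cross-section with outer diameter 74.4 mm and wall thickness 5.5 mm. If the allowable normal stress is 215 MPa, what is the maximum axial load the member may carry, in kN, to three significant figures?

A = 1191 mm².
P_max = σ_allow · A = 215 · 1191 = 256000 N = 256 kN.

256 kN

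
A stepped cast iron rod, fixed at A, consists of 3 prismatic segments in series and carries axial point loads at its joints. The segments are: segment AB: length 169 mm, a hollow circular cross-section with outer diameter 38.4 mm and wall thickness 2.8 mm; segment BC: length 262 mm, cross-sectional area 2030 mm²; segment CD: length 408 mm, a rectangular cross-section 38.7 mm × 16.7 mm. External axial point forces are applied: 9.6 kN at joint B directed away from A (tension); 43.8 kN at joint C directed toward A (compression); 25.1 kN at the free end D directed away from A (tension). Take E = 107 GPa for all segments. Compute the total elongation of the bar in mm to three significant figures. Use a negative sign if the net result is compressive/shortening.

Internal axial forces (sectioning from the free end, tension +): N_CD = 25.1 kN, N_BC = -18.7 kN, N_AB = -9.1 kN.
A_AB = 313.2 mm².
A_CD = 646.3 mm².
δ_AB = -9100·169/(313.2·107000) = -0.0459 mm
δ_BC = -18700·262/(2030·107000) = -0.02256 mm
δ_CD = 25100·408/(646.3·107000) = 0.1481 mm
δ = Σδ_i = 0.07964 mm.

0.0796 mm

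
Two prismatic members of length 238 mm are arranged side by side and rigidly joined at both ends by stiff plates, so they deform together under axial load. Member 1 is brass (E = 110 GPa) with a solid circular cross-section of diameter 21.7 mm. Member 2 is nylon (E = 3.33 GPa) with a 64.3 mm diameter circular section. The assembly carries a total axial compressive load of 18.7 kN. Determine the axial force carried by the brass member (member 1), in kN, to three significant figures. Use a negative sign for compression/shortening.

-14.8 kN

A_1 = 369.8 mm².
A_2 = 3247 mm².
Equal strain + equilibrium ⇒ each member carries load in proportion to AE: A₁E₁ = 40680000 N, A₂E₂ = 10810000 N, ΣAE = 51500000 N.
F₁ = P·A₁E₁/ΣAE = -18700·40680000/51500000 = -14770 N.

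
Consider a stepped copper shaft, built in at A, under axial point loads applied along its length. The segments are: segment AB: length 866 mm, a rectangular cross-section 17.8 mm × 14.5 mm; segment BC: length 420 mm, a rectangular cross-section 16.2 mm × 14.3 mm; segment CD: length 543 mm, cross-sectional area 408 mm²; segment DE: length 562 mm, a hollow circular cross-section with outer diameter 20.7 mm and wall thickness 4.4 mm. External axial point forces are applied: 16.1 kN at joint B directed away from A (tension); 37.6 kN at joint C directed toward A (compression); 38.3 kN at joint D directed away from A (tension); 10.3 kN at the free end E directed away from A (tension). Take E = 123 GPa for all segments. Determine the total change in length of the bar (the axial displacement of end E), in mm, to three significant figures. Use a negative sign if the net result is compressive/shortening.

1.64 mm

Internal axial forces (sectioning from the free end, tension +): N_DE = 10.3 kN, N_CD = 48.6 kN, N_BC = 11 kN, N_AB = 27.1 kN.
A_AB = 258.1 mm².
A_BC = 231.7 mm².
A_DE = 225.3 mm².
δ_AB = 27100·866/(258.1·123000) = 0.7393 mm
δ_BC = 11000·420/(231.7·123000) = 0.1621 mm
δ_CD = 48600·543/(408·123000) = 0.5259 mm
δ_DE = 10300·562/(225.3·123000) = 0.2089 mm
δ = Σδ_i = 1.636 mm.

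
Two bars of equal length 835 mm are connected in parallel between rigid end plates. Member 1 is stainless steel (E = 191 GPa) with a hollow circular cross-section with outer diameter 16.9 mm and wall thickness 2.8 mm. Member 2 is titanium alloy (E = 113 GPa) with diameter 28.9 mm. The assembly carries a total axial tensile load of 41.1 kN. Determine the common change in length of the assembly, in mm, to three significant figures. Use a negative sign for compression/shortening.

0.351 mm

A_1 = 124 mm².
A_2 = 656 mm².
Equal strain + equilibrium ⇒ each member carries load in proportion to AE: A₁E₁ = 23690000 N, A₂E₂ = 74120000 N, ΣAE = 97810000 N.
δ = PL/ΣAE = 41100·835/97810000 = 0.3509 mm.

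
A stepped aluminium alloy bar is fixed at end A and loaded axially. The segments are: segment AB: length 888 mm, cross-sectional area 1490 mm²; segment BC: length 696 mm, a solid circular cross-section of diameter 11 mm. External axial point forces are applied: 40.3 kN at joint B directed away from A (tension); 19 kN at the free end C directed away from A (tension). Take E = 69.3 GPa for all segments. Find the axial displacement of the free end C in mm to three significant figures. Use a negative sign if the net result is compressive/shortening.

Internal axial forces (sectioning from the free end, tension +): N_BC = 19 kN, N_AB = 59.3 kN.
A_BC = 95.03 mm².
δ_AB = 59300·888/(1490·69300) = 0.51 mm
δ_BC = 19000·696/(95.03·69300) = 2.008 mm
δ = Σδ_i = 2.518 mm.

2.52 mm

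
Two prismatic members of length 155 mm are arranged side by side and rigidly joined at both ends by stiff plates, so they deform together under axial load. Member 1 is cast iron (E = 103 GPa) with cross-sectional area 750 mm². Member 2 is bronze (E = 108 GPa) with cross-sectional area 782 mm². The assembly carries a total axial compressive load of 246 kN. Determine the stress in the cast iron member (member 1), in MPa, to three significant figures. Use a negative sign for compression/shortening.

Equal strain + equilibrium ⇒ each member carries load in proportion to AE: A₁E₁ = 77250000 N, A₂E₂ = 84460000 N, ΣAE = 161700000 N.
σ₁ = P·E₁/ΣAE = -246000·103000/161700000 = -156.7 MPa.

-157 MPa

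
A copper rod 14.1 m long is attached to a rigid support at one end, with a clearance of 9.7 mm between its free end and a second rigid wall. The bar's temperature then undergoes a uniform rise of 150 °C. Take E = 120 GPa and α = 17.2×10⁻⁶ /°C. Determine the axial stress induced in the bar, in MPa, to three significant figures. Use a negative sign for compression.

-227 MPa

Free thermal expansion αLΔT = 17.2e-6 · 14100 · 150 = 36.38 mm.
The walls engage after the gap closes; constrained expansion = 36.38 − 9.7 = 26.68 mm.
The walls impose strain ε = −(26.68)/14100 = -1.8921e-03; σ = Eε = 120000 · -1.8921e-03 = -227 MPa.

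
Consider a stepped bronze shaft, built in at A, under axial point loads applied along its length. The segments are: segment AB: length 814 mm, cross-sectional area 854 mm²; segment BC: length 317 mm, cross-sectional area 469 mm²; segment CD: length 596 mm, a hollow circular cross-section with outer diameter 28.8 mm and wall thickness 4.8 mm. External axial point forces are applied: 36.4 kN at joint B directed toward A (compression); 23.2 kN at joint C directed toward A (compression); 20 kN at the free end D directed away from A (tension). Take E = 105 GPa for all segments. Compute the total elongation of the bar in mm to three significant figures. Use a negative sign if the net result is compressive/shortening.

Internal axial forces (sectioning from the free end, tension +): N_CD = 20 kN, N_BC = -3.2 kN, N_AB = -39.6 kN.
A_CD = 361.9 mm².
δ_AB = -39600·814/(854·105000) = -0.3595 mm
δ_BC = -3200·317/(469·105000) = -0.0206 mm
δ_CD = 20000·596/(361.9·105000) = 0.3137 mm
δ = Σδ_i = -0.0664 mm.

-0.0664 mm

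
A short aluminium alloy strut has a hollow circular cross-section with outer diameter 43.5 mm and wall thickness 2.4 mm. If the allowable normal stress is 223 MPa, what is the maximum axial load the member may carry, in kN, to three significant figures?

69.1 kN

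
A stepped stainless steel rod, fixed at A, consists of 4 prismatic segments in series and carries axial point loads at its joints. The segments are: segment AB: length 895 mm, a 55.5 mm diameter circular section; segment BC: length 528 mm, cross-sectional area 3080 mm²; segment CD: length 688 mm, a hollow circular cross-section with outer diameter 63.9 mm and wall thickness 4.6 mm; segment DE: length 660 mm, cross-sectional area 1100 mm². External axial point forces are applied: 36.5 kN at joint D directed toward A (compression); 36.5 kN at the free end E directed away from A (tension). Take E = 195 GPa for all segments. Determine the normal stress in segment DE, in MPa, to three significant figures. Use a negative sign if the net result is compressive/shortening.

Internal axial forces (sectioning from the free end, tension +): N_DE = 36.5 kN, N_CD = 0 kN, N_BC = 0 kN, N_AB = 0 kN.
σ_DE = N_DE/A_DE = 36500/1100 = 33.18 MPa.

33.2 MPa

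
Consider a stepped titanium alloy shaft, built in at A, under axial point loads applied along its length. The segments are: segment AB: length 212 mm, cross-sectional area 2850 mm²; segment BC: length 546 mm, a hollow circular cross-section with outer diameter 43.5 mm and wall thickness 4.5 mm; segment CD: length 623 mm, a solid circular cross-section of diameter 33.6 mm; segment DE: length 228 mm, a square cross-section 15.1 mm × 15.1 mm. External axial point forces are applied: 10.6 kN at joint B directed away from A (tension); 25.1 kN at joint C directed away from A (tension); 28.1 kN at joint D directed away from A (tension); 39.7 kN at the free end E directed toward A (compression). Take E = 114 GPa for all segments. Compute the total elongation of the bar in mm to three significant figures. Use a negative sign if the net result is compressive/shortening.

-0.287 mm

Internal axial forces (sectioning from the free end, tension +): N_DE = -39.7 kN, N_CD = -11.6 kN, N_BC = 13.5 kN, N_AB = 24.1 kN.
A_BC = 551.3 mm².
A_CD = 886.7 mm².
A_DE = 228 mm².
δ_AB = 24100·212/(2850·114000) = 0.01573 mm
δ_BC = 13500·546/(551.3·114000) = 0.1173 mm
δ_CD = -11600·623/(886.7·114000) = -0.07149 mm
δ_DE = -39700·228/(228·114000) = -0.3482 mm
δ = Σδ_i = -0.2867 mm.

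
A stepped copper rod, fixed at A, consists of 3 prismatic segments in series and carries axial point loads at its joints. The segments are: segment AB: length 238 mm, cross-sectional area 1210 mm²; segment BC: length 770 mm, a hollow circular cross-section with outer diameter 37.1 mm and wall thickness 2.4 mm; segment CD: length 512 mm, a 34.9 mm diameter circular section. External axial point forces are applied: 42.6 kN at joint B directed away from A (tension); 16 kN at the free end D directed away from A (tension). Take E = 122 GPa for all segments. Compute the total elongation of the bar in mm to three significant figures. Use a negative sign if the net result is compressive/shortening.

Internal axial forces (sectioning from the free end, tension +): N_CD = 16 kN, N_BC = 16 kN, N_AB = 58.6 kN.
A_BC = 261.6 mm².
A_CD = 956.6 mm².
δ_AB = 58600·238/(1210·122000) = 0.09448 mm
δ_BC = 16000·770/(261.6·122000) = 0.386 mm
δ_CD = 16000·512/(956.6·122000) = 0.07019 mm
δ = Σδ_i = 0.5506 mm.

0.551 mm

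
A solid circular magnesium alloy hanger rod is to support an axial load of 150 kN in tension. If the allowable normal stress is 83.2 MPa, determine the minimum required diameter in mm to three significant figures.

Required area A ≥ P/σ_allow = 150000/83.2 = 1803 mm².
For a solid circular section, d ≥ √(4A/π) = 47.91 mm.

47.9 mm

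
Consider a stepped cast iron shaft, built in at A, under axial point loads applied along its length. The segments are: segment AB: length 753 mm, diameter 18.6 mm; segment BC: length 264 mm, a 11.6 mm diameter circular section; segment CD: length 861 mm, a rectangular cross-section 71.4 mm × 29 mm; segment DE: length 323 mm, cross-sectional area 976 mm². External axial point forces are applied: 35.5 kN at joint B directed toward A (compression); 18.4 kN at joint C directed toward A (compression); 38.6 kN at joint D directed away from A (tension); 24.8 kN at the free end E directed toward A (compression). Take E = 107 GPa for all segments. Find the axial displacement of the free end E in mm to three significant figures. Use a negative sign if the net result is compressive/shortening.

-1.17 mm

Internal axial forces (sectioning from the free end, tension +): N_DE = -24.8 kN, N_CD = 13.8 kN, N_BC = -4.6 kN, N_AB = -40.1 kN.
A_AB = 271.7 mm².
A_BC = 105.7 mm².
A_CD = 2071 mm².
δ_AB = -40100·753/(271.7·107000) = -1.039 mm
δ_BC = -4600·264/(105.7·107000) = -0.1074 mm
δ_CD = 13800·861/(2071·107000) = 0.05363 mm
δ_DE = -24800·323/(976·107000) = -0.0767 mm
δ = Σδ_i = -1.169 mm.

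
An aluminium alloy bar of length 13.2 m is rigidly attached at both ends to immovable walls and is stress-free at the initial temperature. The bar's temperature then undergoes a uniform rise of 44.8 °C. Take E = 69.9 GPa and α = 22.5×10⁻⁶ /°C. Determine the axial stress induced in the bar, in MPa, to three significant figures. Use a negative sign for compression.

Free thermal expansion αLΔT = 22.5e-6 · 13200 · 44.8 = 13.31 mm.
The walls impose strain ε = −(13.31)/13200 = -1.0080e-03; σ = Eε = 69900 · -1.0080e-03 = -70.46 MPa.

-70.5 MPa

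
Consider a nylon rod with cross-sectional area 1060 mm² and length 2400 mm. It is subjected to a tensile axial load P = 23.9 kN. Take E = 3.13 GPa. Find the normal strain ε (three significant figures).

0.00720

σ = N/A = 22.55 MPa; ε = σ/E = 22.55/3130 = 7.204e-03.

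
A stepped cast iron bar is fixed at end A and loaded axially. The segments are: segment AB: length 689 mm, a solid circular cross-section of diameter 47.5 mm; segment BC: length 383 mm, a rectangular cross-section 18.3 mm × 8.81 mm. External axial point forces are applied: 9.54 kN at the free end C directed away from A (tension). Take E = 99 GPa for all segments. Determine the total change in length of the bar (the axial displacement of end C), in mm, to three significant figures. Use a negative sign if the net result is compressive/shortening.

0.266 mm

Internal axial forces (sectioning from the free end, tension +): N_BC = 9.54 kN, N_AB = 9.54 kN.
A_AB = 1772 mm².
A_BC = 161.2 mm².
δ_AB = 9540·689/(1772·99000) = 0.03747 mm
δ_BC = 9540·383/(161.2·99000) = 0.2289 mm
δ = Σδ_i = 0.2664 mm.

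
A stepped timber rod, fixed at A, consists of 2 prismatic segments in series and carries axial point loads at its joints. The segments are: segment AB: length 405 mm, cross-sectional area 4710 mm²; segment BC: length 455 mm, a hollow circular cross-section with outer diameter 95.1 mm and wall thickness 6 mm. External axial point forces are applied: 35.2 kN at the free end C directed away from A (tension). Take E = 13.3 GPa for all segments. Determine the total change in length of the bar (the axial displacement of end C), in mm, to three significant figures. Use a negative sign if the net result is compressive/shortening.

0.945 mm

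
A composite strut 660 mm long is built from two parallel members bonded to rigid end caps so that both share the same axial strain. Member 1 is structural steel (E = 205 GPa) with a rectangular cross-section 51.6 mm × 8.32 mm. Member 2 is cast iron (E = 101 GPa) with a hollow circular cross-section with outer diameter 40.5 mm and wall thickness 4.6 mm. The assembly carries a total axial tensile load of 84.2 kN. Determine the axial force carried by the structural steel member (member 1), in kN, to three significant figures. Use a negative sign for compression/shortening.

A_1 = 429.3 mm².
A_2 = 518.8 mm².
Equal strain + equilibrium ⇒ each member carries load in proportion to AE: A₁E₁ = 88010000 N, A₂E₂ = 52400000 N, ΣAE = 140400000 N.
F₁ = P·A₁E₁/ΣAE = 84200·88010000/140400000 = 52780 N.

52.8 kN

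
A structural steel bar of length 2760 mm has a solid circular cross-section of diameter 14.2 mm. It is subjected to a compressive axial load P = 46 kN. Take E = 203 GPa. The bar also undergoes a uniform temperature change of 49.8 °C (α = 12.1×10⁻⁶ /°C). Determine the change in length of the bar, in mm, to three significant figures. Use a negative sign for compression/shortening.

-2.29 mm

A = 158.4 mm².
δ_mech = NL/(AE) = -46000·2760/(158.4·203000) = -3.949 mm.
δ_thermal = αLΔT = 12.1e-6·2760·49.8 = 1.663 mm.
δ = δ_mech + δ_thermal = -2.286 mm.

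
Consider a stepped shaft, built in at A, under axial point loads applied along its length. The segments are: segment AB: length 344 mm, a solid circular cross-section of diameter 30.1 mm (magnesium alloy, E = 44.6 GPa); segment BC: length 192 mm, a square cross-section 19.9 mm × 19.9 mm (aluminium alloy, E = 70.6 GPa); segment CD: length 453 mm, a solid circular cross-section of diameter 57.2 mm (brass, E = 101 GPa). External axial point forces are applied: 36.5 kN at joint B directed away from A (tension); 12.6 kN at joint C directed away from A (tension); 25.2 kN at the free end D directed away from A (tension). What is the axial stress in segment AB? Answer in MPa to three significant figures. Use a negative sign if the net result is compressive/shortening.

104 MPa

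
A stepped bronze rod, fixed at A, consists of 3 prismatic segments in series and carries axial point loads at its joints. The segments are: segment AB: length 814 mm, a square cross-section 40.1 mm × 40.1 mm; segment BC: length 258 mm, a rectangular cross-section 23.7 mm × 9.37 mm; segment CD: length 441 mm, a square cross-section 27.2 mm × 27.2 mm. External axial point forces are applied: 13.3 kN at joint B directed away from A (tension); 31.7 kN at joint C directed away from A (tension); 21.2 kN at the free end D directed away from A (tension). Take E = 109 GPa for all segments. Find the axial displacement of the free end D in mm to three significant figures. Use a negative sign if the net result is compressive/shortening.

0.987 mm

Internal axial forces (sectioning from the free end, tension +): N_CD = 21.2 kN, N_BC = 52.9 kN, N_AB = 66.2 kN.
A_AB = 1608 mm².
A_BC = 222.1 mm².
A_CD = 739.8 mm².
δ_AB = 66200·814/(1608·109000) = 0.3074 mm
δ_BC = 52900·258/(222.1·109000) = 0.5638 mm
δ_CD = 21200·441/(739.8·109000) = 0.1159 mm
δ = Σδ_i = 0.9872 mm.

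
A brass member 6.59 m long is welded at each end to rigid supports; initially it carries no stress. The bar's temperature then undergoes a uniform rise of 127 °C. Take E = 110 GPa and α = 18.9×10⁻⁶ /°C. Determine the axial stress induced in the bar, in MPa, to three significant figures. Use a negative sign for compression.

-264 MPa

Free thermal expansion αLΔT = 18.9e-6 · 6590 · 127 = 15.82 mm.
The walls impose strain ε = −(15.82)/6590 = -2.4003e-03; σ = Eε = 110000 · -2.4003e-03 = -264 MPa.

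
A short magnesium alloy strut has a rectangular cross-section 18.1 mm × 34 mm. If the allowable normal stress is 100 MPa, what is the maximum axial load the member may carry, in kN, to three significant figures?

A = 615.4 mm².
P_max = σ_allow · A = 100 · 615.4 = 61540 N = 61.54 kN.

61.5 kN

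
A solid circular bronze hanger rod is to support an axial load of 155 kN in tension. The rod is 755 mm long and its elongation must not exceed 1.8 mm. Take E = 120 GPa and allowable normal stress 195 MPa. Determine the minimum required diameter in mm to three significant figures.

31.8 mm

Required area A ≥ P/σ_allow = 155000/195 = 794.9 mm².
For a solid circular section, d ≥ √(4A/π) = 31.81 mm.
Elongation limit: A ≥ PL/(Eδ_allow) = 155000·755/(120000·1.8) = 541.8 mm² ⇒ d ≥ 26.26 mm.
The stress limit governs.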